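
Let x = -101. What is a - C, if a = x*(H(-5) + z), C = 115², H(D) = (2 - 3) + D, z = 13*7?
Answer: -21810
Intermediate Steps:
z = 91
H(D) = -1 + D
C = 13225
a = -8585 (a = -101*((-1 - 5) + 91) = -101*(-6 + 91) = -101*85 = -8585)
a - C = -8585 - 1*13225 = -8585 - 13225 = -21810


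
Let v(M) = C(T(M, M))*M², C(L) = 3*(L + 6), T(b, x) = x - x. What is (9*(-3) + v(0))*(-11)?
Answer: 297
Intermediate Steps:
T(b, x) = 0
C(L) = 18 + 3*L (C(L) = 3*(6 + L) = 18 + 3*L)
v(M) = 18*M² (v(M) = (18 + 3*0)*M² = (18 + 0)*M² = 18*M²)
(9*(-3) + v(0))*(-11) = (9*(-3) + 18*0²)*(-11) = (-27 + 18*0)*(-11) = (-27 + 0)*(-11) = -27*(-11) = 297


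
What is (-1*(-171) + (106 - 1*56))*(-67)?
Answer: -14807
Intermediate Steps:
(-1*(-171) + (106 - 1*56))*(-67) = (171 + (106 - 56))*(-67) = (171 + 50)*(-67) = 221*(-67) = -14807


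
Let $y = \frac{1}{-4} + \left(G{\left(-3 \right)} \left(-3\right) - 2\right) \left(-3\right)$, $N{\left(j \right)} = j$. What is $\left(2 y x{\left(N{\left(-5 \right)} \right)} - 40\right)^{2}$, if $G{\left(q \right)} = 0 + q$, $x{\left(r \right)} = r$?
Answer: $\frac{119025}{4} \approx 29756.0$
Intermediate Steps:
$G{\left(q \right)} = q$
$y = - \frac{85}{4}$ ($y = \frac{1}{-4} + \left(\left(-3\right) \left(-3\right) - 2\right) \left(-3\right) = - \frac{1}{4} + \left(9 - 2\right) \left(-3\right) = - \frac{1}{4} + 7 \left(-3\right) = - \frac{1}{4} - 21 = - \frac{85}{4} \approx -21.25$)
$\left(2 y x{\left(N{\left(-5 \right)} \right)} - 40\right)^{2} = \left(2 \left(- \frac{85}{4}\right) \left(-5\right) - 40\right)^{2} = \left(\left(- \frac{85}{2}\right) \left(-5\right) - 40\right)^{2} = \left(\frac{425}{2} - 40\right)^{2} = \left(\frac{345}{2}\right)^{2} = \frac{119025}{4}$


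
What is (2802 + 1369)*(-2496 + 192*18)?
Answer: 4004160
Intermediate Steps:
(2802 + 1369)*(-2496 + 192*18) = 4171*(-2496 + 3456) = 4171*960 = 4004160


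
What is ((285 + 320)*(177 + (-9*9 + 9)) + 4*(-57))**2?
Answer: 4006510209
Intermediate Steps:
((285 + 320)*(177 + (-9*9 + 9)) + 4*(-57))**2 = (605*(177 + (-81 + 9)) - 228)**2 = (605*(177 - 72) - 228)**2 = (605*105 - 228)**2 = (63525 - 228)**2 = 63297**2 = 4006510209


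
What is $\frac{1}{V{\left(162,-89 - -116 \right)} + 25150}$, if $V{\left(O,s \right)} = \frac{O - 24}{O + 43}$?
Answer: $\frac{205}{5155888} \approx 3.976 \cdot 10^{-5}$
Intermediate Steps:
$V{\left(O,s \right)} = \frac{-24 + O}{43 + O}$
$\frac{1}{V{\left(162,-89 - -116 \right)} + 25150} = \frac{1}{\frac{-24 + 162}{43 + 162} + 25150} = \frac{1}{\frac{1}{205} \cdot 138 + 25150} = \frac{1}{\frac{138}{205} + 25150} = \frac{1}{\frac{5155888}{205}} = \frac{205}{5155888}$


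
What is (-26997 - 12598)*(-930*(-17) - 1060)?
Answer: -584026250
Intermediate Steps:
(-26997 - 12598)*(-930*(-17) - 1060) = -39595*(15810 - 1060) = -39595*14750 = -584026250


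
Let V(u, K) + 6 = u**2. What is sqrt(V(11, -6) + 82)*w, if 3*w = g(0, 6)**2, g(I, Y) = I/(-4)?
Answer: 0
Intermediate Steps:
g(I, Y) = -I/4 (g(I, Y) = I*(-1/4) = -I/4)
V(u, K) = -6 + u**2
w = 0 (w = (-1/4*0)**2/3 = (1/3)*0**2 = (1/3)*0 = 0)
sqrt(V(11, -6) + 82)*w = sqrt((-6 + 11**2) + 82)*0 = sqrt((-6 + 121) + 82)*0 = sqrt(115 + 82)*0 = sqrt(197)*0 = 0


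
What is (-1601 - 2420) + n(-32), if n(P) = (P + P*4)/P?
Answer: -4016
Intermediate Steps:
n(P) = 5 (n(P) = (P + 4*P)/P = (5*P)/P = 5)
(-1601 - 2420) + n(-32) = (-1601 - 2420) + 5 = -4021 + 5 = -4016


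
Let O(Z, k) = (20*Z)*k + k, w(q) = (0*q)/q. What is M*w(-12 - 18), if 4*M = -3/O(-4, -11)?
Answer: 0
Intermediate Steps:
w(q) = 0 (w(q) = 0/q = 0)
O(Z, k) = k + 20*Z*k (O(Z, k) = 20*Z*k + k = k + 20*Z*k)
M = -3/3476 (M = (-3*(-1/(11*(1 + 20*(-4)))))/4 = (-3*(-1/(11*(1 - 80))))/4 = (-3/((-11*(-79))))/4 = (-3/869)/4 = (-3*1/869)/4 = (1/4)*(-3/869) = -3/3476 ≈ -0.00086306)
M*w(-12 - 18) = -3/3476*0 = 0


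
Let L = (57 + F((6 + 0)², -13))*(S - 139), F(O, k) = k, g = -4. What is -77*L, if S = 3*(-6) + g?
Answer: 545468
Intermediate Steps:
S = -22 (S = 3*(-6) - 4 = -18 - 4 = -22)
L = -7084 (L = (57 - 13)*(-22 - 139) = 44*(-161) = -7084)
-77*L = -77*(-7084) = 545468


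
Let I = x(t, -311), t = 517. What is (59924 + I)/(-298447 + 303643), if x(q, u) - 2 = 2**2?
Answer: 29965/2598 ≈ 11.534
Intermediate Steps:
x(q, u) = 6 (x(q, u) = 2 + 2**2 = 2 + 4 = 6)
I = 6
(59924 + I)/(-298447 + 303643) = (59924 + 6)/(-298447 + 303643) = 59930/5196 = 59930*(1/5196) = 29965/2598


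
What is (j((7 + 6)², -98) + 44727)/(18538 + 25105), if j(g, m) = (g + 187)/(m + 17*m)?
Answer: 19724518/19246563 ≈ 1.0248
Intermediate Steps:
j(g, m) = (187 + g)/(18*m) (j(g, m) = (187 + g)/((18*m)) = (187 + g)*(1/(18*m)) = (187 + g)/(18*m))
(j((7 + 6)², -98) + 44727)/(18538 + 25105) = ((1/18)*(187 + (7 + 6)²)/(-98) + 44727)/(18538 + 25105) = ((1/18)*(-1/98)*(187 + 13²) + 44727)/43643 = ((1/18)*(-1/98)*(187 + 169) + 44727)*(1/43643) = ((1/18)*(-1/98)*356 + 44727)*(1/43643) = (-89/441 + 44727)*(1/43643) = (19724518/441)*(1/43643) = 19724518/19246563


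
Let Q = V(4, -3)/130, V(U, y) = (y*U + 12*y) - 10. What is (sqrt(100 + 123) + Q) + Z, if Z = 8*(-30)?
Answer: -15629/65 + sqrt(223) ≈ -225.51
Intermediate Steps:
V(U, y) = -10 + 12*y + U*y (V(U, y) = (U*y + 12*y) - 10 = (12*y + U*y) - 10 = -10 + 12*y + U*y)
Q = -29/65 (Q = (-10 + 12*(-3) + 4*(-3))/130 = (-10 - 36 - 12)*(1/130) = -58*1/130 = -29/65 ≈ -0.44615)
Z = -240
(sqrt(100 + 123) + Q) + Z = (sqrt(100 + 123) - 29/65) - 240 = (sqrt(223) - 29/65) - 240 = (-29/65 + sqrt(223)) - 240 = -15629/65 + sqrt(223)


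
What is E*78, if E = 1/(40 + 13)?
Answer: 78/53 ≈ 1.4717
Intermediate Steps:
E = 1/53 ≈ 0.018868
E*78 = (1/53)*78 = 78/53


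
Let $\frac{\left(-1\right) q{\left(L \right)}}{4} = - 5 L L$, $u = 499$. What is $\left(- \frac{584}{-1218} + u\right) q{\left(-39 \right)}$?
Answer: $\frac{3084415620}{203} \approx 1.5194 \cdot 10^{7}$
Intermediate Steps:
$q{\left(L \right)} = 20 L^{2}$ ($q{\left(L \right)} = - 4 - 5 L L = - 4 \left(- 5 L^{2}\right) = 20 L^{2}$)
$\left(- \frac{584}{-1218} + u\right) q{\left(-39 \right)} = \left(- \frac{584}{-1218} + 499\right) 20 \left(-39\right)^{2} = \left(\left(-584\right) \left(- \frac{1}{1218}\right) + 499\right) 20 \cdot 1521 = \left(\frac{292}{609} + 499\right) 30420 = \frac{304183}{609} \cdot 30420 = \frac{3084415620}{203}$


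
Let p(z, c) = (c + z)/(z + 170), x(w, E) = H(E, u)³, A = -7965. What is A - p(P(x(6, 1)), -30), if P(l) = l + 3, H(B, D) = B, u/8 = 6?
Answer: -692942/87 ≈ -7964.9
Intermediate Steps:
u = 48 (u = 8*6 = 48)
x(w, E) = E³
P(l) = 3 + l
p(z, c) = (c + z)/(170 + z)
A - p(P(x(6, 1)), -30) = -7965 - (-30 + (3 + 1³))/(170 + (3 + 1³)) = -7965 - (-30 + (3 + 1))/(170 + (3 + 1)) = -7965 - (-30 + 4)/(170 + 4) = -7965 - (-26)/174 = -7965 - 1*(-13/87) = -7965 + 13/87 = -692942/87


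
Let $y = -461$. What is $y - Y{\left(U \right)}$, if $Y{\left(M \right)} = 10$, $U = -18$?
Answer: $-471$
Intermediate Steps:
$y - Y{\left(U \right)} = -461 - 10 = -471$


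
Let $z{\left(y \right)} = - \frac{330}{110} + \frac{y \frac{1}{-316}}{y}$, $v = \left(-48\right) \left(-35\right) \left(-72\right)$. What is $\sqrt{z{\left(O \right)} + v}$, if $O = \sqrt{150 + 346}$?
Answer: $\frac{i \sqrt{3019720411}}{158} \approx 347.8 i$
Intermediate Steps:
$O = 4 \sqrt{31}$ ($O = \sqrt{496} = 4 \sqrt{31} \approx 22.271$)
$v = -120960$ ($v = 1680 \left(-72\right) = -120960$)
$z{\left(y \right)} = - \frac{949}{316}$ ($z{\left(y \right)} = \left(-330\right) \frac{1}{110} + \frac{y \left(- \frac{1}{316}\right)}{y} = -3 + \frac{\left(- \frac{1}{316}\right) y}{y} = -3 - \frac{1}{316} = - \frac{949}{316}$)
$\sqrt{z{\left(O \right)} + v} = \sqrt{- \frac{949}{316} - 120960} = \sqrt{- \frac{38224309}{316}} = \frac{i \sqrt{3019720411}}{158}$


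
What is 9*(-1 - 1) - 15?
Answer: -33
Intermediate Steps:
9*(-1 - 1) - 15 = 9*(-2) - 15 = -18 - 15 = -33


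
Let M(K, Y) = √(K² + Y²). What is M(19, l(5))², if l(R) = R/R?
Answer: 362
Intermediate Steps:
l(R) = 1
M(19, l(5))² = (√(19² + 1²))² = (√(361 + 1))² = (√362)² = 362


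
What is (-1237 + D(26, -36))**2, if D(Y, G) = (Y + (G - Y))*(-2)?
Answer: 1357225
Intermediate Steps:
D(Y, G) = -2*G (D(Y, G) = G*(-2) = -2*G)
(-1237 + D(26, -36))**2 = (-1237 - 2*(-36))**2 = (-1237 + 72)**2 = (-1165)**2 = 1357225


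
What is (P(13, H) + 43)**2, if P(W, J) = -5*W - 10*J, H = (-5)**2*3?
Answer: 595984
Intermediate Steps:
H = 75 (H = 25*3 = 75)
P(W, J) = -10*J - 5*W
(P(13, H) + 43)**2 = ((-10*75 - 5*13) + 43)**2 = ((-750 - 65) + 43)**2 = (-815 + 43)**2 = (-772)**2 = 595984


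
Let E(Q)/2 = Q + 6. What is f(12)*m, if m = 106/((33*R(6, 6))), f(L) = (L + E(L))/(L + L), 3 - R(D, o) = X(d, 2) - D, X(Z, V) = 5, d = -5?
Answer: 53/33 ≈ 1.6061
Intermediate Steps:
R(D, o) = -2 + D (R(D, o) = 3 - (5 - D) = 3 + (-5 + D) = -2 + D)
E(Q) = 12 + 2*Q (E(Q) = 2*(Q + 6) = 2*(6 + Q) = 12 + 2*Q)
f(L) = (12 + 3*L)/(2*L) (f(L) = (L + (12 + 2*L))/(L + L) = (12 + 3*L)/((2*L)) = (12 + 3*L)*(1/(2*L)) = (12 + 3*L)/(2*L))
m = 53/66 (m = 106/((33*(-2 + 6))) = 106/((33*4)) = 106/132 = 106*(1/132) = 53/66 ≈ 0.80303)
f(12)*m = (3/2 + 6/12)*(53/66) = (3/2 + 6*(1/12))*(53/66) = (3/2 + ½)*(53/66) = 2*(53/66) = 53/33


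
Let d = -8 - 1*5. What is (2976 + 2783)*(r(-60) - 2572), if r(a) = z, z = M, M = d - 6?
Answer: -14921569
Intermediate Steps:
d = -13 (d = -8 - 5 = -13)
M = -19 (M = -13 - 6 = -19)
z = -19
r(a) = -19
(2976 + 2783)*(r(-60) - 2572) = (2976 + 2783)*(-19 - 2572) = 5759*(-2591) = -14921569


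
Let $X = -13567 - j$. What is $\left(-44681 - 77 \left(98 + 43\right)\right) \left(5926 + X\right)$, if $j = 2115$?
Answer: $541828728$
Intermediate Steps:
$X = -15682$ ($X = -13567 - 2115 = -15682$)
$\left(-44681 - 77 \left(98 + 43\right)\right) \left(5926 + X\right) = \left(-44681 - 77 \left(98 + 43\right)\right) \left(5926 - 15682\right) = \left(-44681 - 10857\right) \left(-9756\right) = \left(-55538\right) \left(-9756\right) = 541828728$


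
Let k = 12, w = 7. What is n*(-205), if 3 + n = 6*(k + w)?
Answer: -22755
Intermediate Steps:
n = 111 (n = -3 + 6*(12 + 7) = -3 + 6*19 = -3 + 114 = 111)
n*(-205) = 111*(-205) = -22755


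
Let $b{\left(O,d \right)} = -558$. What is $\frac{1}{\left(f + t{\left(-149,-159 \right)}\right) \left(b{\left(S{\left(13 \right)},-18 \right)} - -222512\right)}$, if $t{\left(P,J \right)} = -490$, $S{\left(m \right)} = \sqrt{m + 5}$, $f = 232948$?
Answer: $\frac{1}{51594982932} \approx 1.9382 \cdot 10^{-11}$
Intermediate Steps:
$S{\left(m \right)} = \sqrt{5 + m}$
$\frac{1}{\left(f + t{\left(-149,-159 \right)}\right) \left(b{\left(S{\left(13 \right)},-18 \right)} - -222512\right)} = \frac{1}{\left(232948 - 490\right) \left(-558 - -222512\right)} = \frac{1}{232458 \left(-558 + \left(-28574 + 251086\right)\right)} = \frac{1}{232458 \left(-558 + 222512\right)} = \frac{1}{232458 \cdot 221954} = \frac{1}{51594982932}$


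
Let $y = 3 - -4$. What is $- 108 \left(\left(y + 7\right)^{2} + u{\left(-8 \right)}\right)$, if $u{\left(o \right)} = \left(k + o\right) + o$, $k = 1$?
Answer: $-19548$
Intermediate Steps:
$y = 7$ ($y = 3 + 4 = 7$)
$u{\left(o \right)} = 1 + 2 o$ ($u{\left(o \right)} = \left(1 + o\right) + o = 1 + 2 o$)
$- 108 \left(\left(y + 7\right)^{2} + u{\left(-8 \right)}\right) = - 108 \left(\left(7 + 7\right)^{2} + \left(1 + 2 \left(-8\right)\right)\right) = - 108 \left(14^{2} + \left(1 - 16\right)\right) = - 108 \left(196 - 15\right) = \left(-108\right) 181 = -19548$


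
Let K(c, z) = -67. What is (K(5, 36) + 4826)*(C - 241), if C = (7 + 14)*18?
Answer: 651983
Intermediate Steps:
C = 378 (C = 21*18 = 378)
(K(5, 36) + 4826)*(C - 241) = (-67 + 4826)*(378 - 241) = 4759*137 = 651983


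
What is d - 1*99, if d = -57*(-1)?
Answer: -42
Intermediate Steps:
d = 57
d - 1*99 = 57 - 1*99 = 57 - 99 = -42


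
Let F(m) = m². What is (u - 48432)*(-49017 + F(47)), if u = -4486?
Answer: 2476985744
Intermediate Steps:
(u - 48432)*(-49017 + F(47)) = (-4486 - 48432)*(-49017 + 47²) = -52918*(-49017 + 2209) = -52918*(-46808) = 2476985744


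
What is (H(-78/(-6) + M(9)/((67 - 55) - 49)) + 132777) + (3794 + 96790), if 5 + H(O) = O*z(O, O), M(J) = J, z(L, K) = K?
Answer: 319687148/1369 ≈ 2.3352e+5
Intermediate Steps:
H(O) = -5 + O² (H(O) = -5 + O*O = -5 + O²)
(H(-78/(-6) + M(9)/((67 - 55) - 49)) + 132777) + (3794 + 96790) = ((-5 + (-78/(-6) + 9/((67 - 55) - 49))²) + 132777) + (3794 + 96790) = ((-5 + (-78*(-⅙) + 9/(12 - 49))²) + 132777) + 100584 = ((-5 + (13 + 9/(-37))²) + 132777) + 100584 = ((-5 + (13 + 9*(-1/37))²) + 132777) + 100584 = ((-5 + (13 - 9/37)²) + 132777) + 100584 = ((-5 + (472/37)²) + 132777) + 100584 = ((-5 + 222784/1369) + 132777) + 100584 = (215939/1369 + 132777) + 100584 = 181987652/1369 + 100584 = 319687148/1369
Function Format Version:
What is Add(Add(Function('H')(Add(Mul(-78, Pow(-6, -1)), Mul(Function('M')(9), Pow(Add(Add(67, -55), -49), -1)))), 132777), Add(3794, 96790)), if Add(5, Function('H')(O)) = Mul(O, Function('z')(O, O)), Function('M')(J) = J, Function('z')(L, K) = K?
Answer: Rational(319687148, 1369) ≈ 2.3352e+5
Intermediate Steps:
Function('H')(O) = Add(-5, Pow(O, 2)) (Function('H')(O) = Add(-5, Mul(O, O)) = Add(-5, Pow(O, 2)))
Add(Add(Function('H')(Add(Mul(-78, Pow(-6, -1)), Mul(Function('M')(9), Pow(Add(Add(67, -55), -49), -1)))), 132777), Add(3794, 96790)) = Add(Add(Add(-5, Pow(Add(Mul(-78, Pow(-6, -1)), Mul(9, Pow(Add(Add(67, -55), -49), -1))), 2)), 132777), Add(3794, 96790)) = Add(Add(Add(-5, Pow(Add(Mul(-78, Rational(-1, 6)), Mul(9, Pow(Add(12, -49), -1))), 2)), 132777), 100584) = Add(Add(Add(-5, Pow(Add(13, Mul(9, Pow(-37, -1))), 2)), 132777), 100584) = Add(Add(Add(-5, Pow(Add(13, Mul(9, Rational(-1, 37))), 2)), 132777), 100584) = Add(Add(Add(-5, Pow(Add(13, Rational(-9, 37)), 2)), 132777), 100584) = Add(Add(Add(-5, Pow(Rational(472, 37), 2)), 132777), 100584) = Add(Add(Add(-5, Rational(222784, 1369)), 132777), 100584) = Add(Add(Rational(215939, 1369), 132777), 100584) = Add(Rational(181987652, 1369), 100584) = Rational(319687148, 1369)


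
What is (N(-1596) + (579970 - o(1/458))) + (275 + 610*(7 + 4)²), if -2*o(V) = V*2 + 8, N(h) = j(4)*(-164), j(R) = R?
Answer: 299258575/458 ≈ 6.5340e+5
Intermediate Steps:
N(h) = -656 (N(h) = 4*(-164) = -656)
o(V) = -4 - V (o(V) = -(V*2 + 8)/2 = -(2*V + 8)/2 = -(8 + 2*V)/2 = -4 - V)
(N(-1596) + (579970 - o(1/458))) + (275 + 610*(7 + 4)²) = (-656 + (579970 - (-4 - 1/458))) + (275 + 610*(7 + 4)²) = (-656 + (579970 - (-4 - 1*1/458))) + (275 + 610*11²) = (-656 + (579970 - (-4 - 1/458))) + (275 + 610*121) = (-656 + (579970 - 1*(-1833/458))) + (275 + 73810) = (-656 + (579970 + 1833/458)) + 74085 = (-656 + 265628093/458) + 74085 = 265327645/458 + 74085 = 299258575/458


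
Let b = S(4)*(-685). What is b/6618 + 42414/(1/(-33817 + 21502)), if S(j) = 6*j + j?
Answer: -1728384718280/3309 ≈ -5.2233e+8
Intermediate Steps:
S(j) = 7*j
b = -19180 (b = (7*4)*(-685) = 28*(-685) = -19180)
b/6618 + 42414/(1/(-33817 + 21502)) = -19180/6618 + 42414/(1/(-33817 + 21502)) = -19180*1/6618 + 42414/(1/(-12315)) = -9590/3309 + 42414/(-1/12315) = -9590/3309 + 42414*(-12315) = -9590/3309 - 522328410 = -1728384718280/3309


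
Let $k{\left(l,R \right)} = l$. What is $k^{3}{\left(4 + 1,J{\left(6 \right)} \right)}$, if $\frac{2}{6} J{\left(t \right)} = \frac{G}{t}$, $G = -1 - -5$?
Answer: $125$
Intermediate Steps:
$G = 4$ ($G = -1 + 5 = 4$)
$J{\left(t \right)} = \frac{12}{t}$ ($J{\left(t \right)} = 3 \frac{4}{t} = \frac{12}{t}$)
$k^{3}{\left(4 + 1,J{\left(6 \right)} \right)} = \left(4 + 1\right)^{3} = 5^{3} = 125$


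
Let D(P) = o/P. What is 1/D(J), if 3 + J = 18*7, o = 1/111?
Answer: 13653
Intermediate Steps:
o = 1/111 ≈ 0.0090090
J = 123 (J = -3 + 18*7 = -3 + 126 = 123)
D(P) = 1/(111*P)
1/D(J) = 1/((1/111)/123) = 1/((1/111)*(1/123)) = 1/(1/13653) = 13653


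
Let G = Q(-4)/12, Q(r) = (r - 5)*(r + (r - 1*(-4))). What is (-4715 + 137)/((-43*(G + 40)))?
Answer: 4578/1849 ≈ 2.4759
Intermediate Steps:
Q(r) = (-5 + r)*(4 + 2*r) (Q(r) = (-5 + r)*(r + (r + 4)) = (-5 + r)*(r + (4 + r)) = (-5 + r)*(4 + 2*r))
G = 3 (G = (-20 - 6*(-4) + 2*(-4)**2)/12 = (-20 + 24 + 2*16)*(1/12) = (-20 + 24 + 32)*(1/12) = 36*(1/12) = 3)
(-4715 + 137)/((-43*(G + 40))) = (-4715 + 137)/((-43*(3 + 40))) = -4578/((-43*43)) = -4578/(-1849) = -4578*(-1/1849) = 4578/1849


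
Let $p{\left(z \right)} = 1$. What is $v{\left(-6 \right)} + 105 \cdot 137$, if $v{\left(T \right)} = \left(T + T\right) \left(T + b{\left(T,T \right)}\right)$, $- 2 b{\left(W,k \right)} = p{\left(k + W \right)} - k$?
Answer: $14499$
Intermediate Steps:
$b{\left(W,k \right)} = - \frac{1}{2} + \frac{k}{2}$ ($b{\left(W,k \right)} = - \frac{1 - k}{2} = - \frac{1}{2} + \frac{k}{2}$)
$v{\left(T \right)} = 2 T \left(- \frac{1}{2} + \frac{3 T}{2}\right)$ ($v{\left(T \right)} = \left(T + T\right) \left(T + \left(- \frac{1}{2} + \frac{T}{2}\right)\right) = 2 T \left(- \frac{1}{2} + \frac{3 T}{2}\right)$)
$v{\left(-6 \right)} + 105 \cdot 137 = - 6 \left(-1 + 3 \left(-6\right)\right) + 105 \cdot 137 = - 6 \left(-1 - 18\right) + 14385 = \left(-6\right) \left(-19\right) + 14385 = 114 + 14385 = 14499$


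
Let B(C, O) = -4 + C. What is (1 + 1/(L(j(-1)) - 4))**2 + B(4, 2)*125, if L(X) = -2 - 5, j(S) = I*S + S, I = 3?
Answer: 100/121 ≈ 0.82645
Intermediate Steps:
j(S) = 4*S (j(S) = 3*S + S = 4*S)
L(X) = -7
(1 + 1/(L(j(-1)) - 4))**2 + B(4, 2)*125 = (1 + 1/(-7 - 4))**2 + (-4 + 4)*125 = (1 + 1/(-11))**2 + 0*125 = (1 - 1/11)**2 + 0 = (10/11)**2 + 0 = 100/121 + 0 = 100/121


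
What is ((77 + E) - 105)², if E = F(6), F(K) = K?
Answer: 484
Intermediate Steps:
E = 6
((77 + E) - 105)² = ((77 + 6) - 105)² = (83 - 105)² = (-22)² = 484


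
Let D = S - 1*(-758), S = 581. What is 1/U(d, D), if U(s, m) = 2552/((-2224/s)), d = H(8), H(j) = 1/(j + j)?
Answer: -4448/319 ≈ -13.944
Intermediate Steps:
H(j) = 1/(2*j)
d = 1/16 (d = (½)/8 = (½)*(⅛) = 1/16 ≈ 0.062500)
D = 1339 (D = 581 - 1*(-758) = 581 + 758 = 1339)
U(s, m) = -319*s/278 (U(s, m) = 2552*(-s/2224) = -319*s/278)
1/U(d, D) = 1/(-319/278*1/16) = 1/(-319/4448) = -4448/319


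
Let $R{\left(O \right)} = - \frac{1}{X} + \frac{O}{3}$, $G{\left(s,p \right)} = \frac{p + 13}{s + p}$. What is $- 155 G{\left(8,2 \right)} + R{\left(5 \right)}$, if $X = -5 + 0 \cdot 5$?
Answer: $- \frac{6919}{30} \approx -230.63$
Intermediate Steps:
$X = -5$ ($X = -5 + 0 = -5$)
$G{\left(s,p \right)} = \frac{13 + p}{p + s}$
$R{\left(O \right)} = \frac{1}{5} + \frac{O}{3}$ ($R{\left(O \right)} = - \frac{1}{-5} + \frac{O}{3} = \left(-1\right) \left(- \frac{1}{5}\right) + O \frac{1}{3} = \frac{1}{5} + \frac{O}{3}$)
$- 155 G{\left(8,2 \right)} + R{\left(5 \right)} = - 155 \frac{13 + 2}{2 + 8} + \left(\frac{1}{5} + \frac{1}{3} \cdot 5\right) = - 155 \cdot \frac{1}{10} \cdot 15 + \left(\frac{1}{5} + \frac{5}{3}\right) = - 155 \cdot \frac{1}{10} \cdot 15 + \frac{28}{15} = \left(-155\right) \frac{3}{2} + \frac{28}{15} = - \frac{465}{2} + \frac{28}{15} = - \frac{6919}{30}$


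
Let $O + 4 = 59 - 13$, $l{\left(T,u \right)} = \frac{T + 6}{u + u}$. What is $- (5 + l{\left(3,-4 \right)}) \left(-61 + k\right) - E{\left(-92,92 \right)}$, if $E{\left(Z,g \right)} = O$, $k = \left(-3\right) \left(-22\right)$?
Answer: $- \frac{491}{8} \approx -61.375$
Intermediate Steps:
$l{\left(T,u \right)} = \frac{6 + T}{2 u}$
$O = 42$ ($O = -4 + \left(59 - 13\right) = -4 + 46 = 42$)
$k = 66$
$E{\left(Z,g \right)} = 42$
$- (5 + l{\left(3,-4 \right)}) \left(-61 + k\right) - E{\left(-92,92 \right)} = - (5 + \frac{6 + 3}{2 \left(-4\right)}) \left(-61 + 66\right) - 42 = - (5 + \frac{1}{2} \left(- \frac{1}{4}\right) 9) 5 - 42 = - (5 - \frac{9}{8}) 5 - 42 = \left(-1\right) \frac{31}{8} \cdot 5 - 42 = \left(- \frac{31}{8}\right) 5 - 42 = - \frac{155}{8} - 42 = - \frac{491}{8}$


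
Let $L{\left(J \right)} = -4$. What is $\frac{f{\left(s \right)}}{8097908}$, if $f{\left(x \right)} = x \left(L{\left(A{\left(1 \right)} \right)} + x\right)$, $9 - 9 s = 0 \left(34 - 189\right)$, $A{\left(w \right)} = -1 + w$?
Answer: $- \frac{3}{8097908} \approx -3.7047 \cdot 10^{-7}$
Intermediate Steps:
$s = 1$ ($s = 1 - \frac{0 \left(34 - 189\right)}{9} = 1 - \frac{0 \left(-155\right)}{9} = 1 - 0 = 1 + 0 = 1$)
$f{\left(x \right)} = x \left(-4 + x\right)$
$\frac{f{\left(s \right)}}{8097908} = \frac{1 \left(-4 + 1\right)}{8097908} = 1 \left(-3\right) \frac{1}{8097908} = \left(-3\right) \frac{1}{8097908} = - \frac{3}{8097908}$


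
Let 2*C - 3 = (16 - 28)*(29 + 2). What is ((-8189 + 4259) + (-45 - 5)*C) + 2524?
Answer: 7819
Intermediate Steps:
C = -369/2 (C = 3/2 + ((16 - 28)*(29 + 2))/2 = 3/2 + (-12*31)/2 = 3/2 + (½)*(-372) = 3/2 - 186 = -369/2 ≈ -184.50)
((-8189 + 4259) + (-45 - 5)*C) + 2524 = ((-8189 + 4259) + (-45 - 5)*(-369/2)) + 2524 = (-3930 - 50*(-369/2)) + 2524 = (-3930 + 9225) + 2524 = 5295 + 2524 = 7819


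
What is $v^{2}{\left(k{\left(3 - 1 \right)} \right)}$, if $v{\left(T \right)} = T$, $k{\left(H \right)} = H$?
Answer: $4$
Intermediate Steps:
$v^{2}{\left(k{\left(3 - 1 \right)} \right)} = \left(3 - 1\right)^{2} = 2^{2} = 4$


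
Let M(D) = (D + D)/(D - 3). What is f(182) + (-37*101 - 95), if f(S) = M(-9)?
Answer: -7661/2 ≈ -3830.5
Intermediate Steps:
M(D) = 2*D/(-3 + D) (M(D) = (2*D)/(-3 + D) = 2*D/(-3 + D))
f(S) = 3/2 (f(S) = 2*(-9)/(-3 - 9) = 2*(-9)/(-12) = 2*(-9)*(-1/12) = 3/2)
f(182) + (-37*101 - 95) = 3/2 + (-37*101 - 95) = 3/2 + (-3737 - 95) = 3/2 - 3832 = -7661/2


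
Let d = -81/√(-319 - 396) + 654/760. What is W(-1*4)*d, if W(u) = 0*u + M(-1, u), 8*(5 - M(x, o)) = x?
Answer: 13407/3040 + 3321*I*√715/5720 ≈ 4.4102 + 15.525*I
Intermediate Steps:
M(x, o) = 5 - x/8
d = 327/380 + 81*I*√715/715 (d = -81*(-I*√715/715) + 654*(1/760) = -81*(-I*√715/715) + 327/380 = -(-81)*I*√715/715 + 327/380 = 81*I*√715/715 + 327/380 = 327/380 + 81*I*√715/715 ≈ 0.86053 + 3.0292*I)
W(u) = 41/8 (W(u) = 0*u + (5 - ⅛*(-1)) = 0 + (5 + ⅛) = 0 + 41/8 = 41/8)
W(-1*4)*d = 41*(327/380 + 81*I*√715/715)/8 = 13407/3040 + 3321*I*√715/5720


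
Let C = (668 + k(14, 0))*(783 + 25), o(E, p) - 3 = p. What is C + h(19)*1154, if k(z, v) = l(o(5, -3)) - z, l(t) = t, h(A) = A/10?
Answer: 2653123/5 ≈ 5.3063e+5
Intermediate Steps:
o(E, p) = 3 + p
h(A) = A/10 (h(A) = A*(⅒) = A/10)
k(z, v) = -z (k(z, v) = (3 - 3) - z = 0 - z = -z)
C = 528432 (C = (668 - 1*14)*(783 + 25) = (668 - 14)*808 = 654*808 = 528432)
C + h(19)*1154 = 528432 + ((⅒)*19)*1154 = 528432 + (19/10)*1154 = 528432 + 10963/5 = 2653123/5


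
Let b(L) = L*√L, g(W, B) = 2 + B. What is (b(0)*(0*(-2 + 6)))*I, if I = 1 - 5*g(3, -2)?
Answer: 0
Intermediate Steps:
b(L) = L^(3/2)
I = 1 (I = 1 - 5*(2 - 2) = 1 - 5*0 = 1 + 0 = 1)
(b(0)*(0*(-2 + 6)))*I = (0^(3/2)*(0*(-2 + 6)))*1 = (0*(0*4))*1 = (0*0)*1 = 0*1 = 0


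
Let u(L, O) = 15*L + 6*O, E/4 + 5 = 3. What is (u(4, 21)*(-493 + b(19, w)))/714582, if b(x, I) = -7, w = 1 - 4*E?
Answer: -15500/119097 ≈ -0.13015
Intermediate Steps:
E = -8 (E = -20 + 4*3 = -20 + 12 = -8)
w = 33 (w = 1 - 4*(-8) = 1 + 32 = 33)
u(L, O) = 6*O + 15*L
(u(4, 21)*(-493 + b(19, w)))/714582 = ((6*21 + 15*4)*(-493 - 7))/714582 = ((126 + 60)*(-500))*(1/714582) = (186*(-500))*(1/714582) = -93000*1/714582 = -15500/119097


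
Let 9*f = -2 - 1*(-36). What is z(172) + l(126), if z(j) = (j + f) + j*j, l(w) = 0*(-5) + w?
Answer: 268972/9 ≈ 29886.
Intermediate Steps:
f = 34/9 (f = (-2 - 1*(-36))/9 = (-2 + 36)/9 = (1/9)*34 = 34/9 ≈ 3.7778)
l(w) = w (l(w) = 0 + w = w)
z(j) = 34/9 + j + j**2 (z(j) = (j + 34/9) + j*j = (34/9 + j) + j**2 = 34/9 + j + j**2)
z(172) + l(126) = (34/9 + 172 + 172**2) + 126 = (34/9 + 172 + 29584) + 126 = 267838/9 + 126 = 268972/9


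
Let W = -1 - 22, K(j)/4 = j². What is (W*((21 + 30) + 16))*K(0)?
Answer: 0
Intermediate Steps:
K(j) = 4*j²
W = -23
(W*((21 + 30) + 16))*K(0) = (-23*((21 + 30) + 16))*(4*0²) = (-23*(51 + 16))*(4*0) = -23*67*0 = -1541*0 = 0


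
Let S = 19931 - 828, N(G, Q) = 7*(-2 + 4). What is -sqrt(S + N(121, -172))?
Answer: -sqrt(19117) ≈ -138.26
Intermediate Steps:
N(G, Q) = 14 (N(G, Q) = 7*2 = 14)
S = 19103
-sqrt(S + N(121, -172)) = -sqrt(19103 + 14) = -sqrt(19117)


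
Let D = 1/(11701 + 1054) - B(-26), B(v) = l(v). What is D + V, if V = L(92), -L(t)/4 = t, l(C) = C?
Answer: -4362209/12755 ≈ -342.00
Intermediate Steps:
L(t) = -4*t
B(v) = v
D = 331631/12755 (D = 1/(11701 + 1054) - 1*(-26) = 1/12755 + 26 = 331631/12755 ≈ 26.000)
V = -368 (V = -4*92 = -368)
D + V = 331631/12755 - 368 = -4362209/12755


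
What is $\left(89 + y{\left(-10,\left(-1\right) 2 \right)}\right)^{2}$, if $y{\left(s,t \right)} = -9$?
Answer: $6400$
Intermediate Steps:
$\left(89 + y{\left(-10,\left(-1\right) 2 \right)}\right)^{2} = \left(89 - 9\right)^{2} = 80^{2} = 6400$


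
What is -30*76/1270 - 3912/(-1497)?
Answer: 51836/63373 ≈ 0.81795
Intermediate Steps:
-30*76/1270 - 3912/(-1497) = -2280*1/1270 - 3912*(-1/1497) = -228/127 + 1304/499 = 51836/63373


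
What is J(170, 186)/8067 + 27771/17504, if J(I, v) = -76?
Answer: 222698353/141204768 ≈ 1.5771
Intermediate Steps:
J(170, 186)/8067 + 27771/17504 = -76/8067 + 27771/17504 = 222698353/141204768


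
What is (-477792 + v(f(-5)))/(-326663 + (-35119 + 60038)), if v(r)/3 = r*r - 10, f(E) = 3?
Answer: 477795/301744 ≈ 1.5834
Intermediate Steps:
v(r) = -30 + 3*r² (v(r) = 3*(r*r - 10) = 3*(r² - 10) = 3*(-10 + r²) = -30 + 3*r²)
(-477792 + v(f(-5)))/(-326663 + (-35119 + 60038)) = (-477792 + (-30 + 3*3²))/(-326663 + (-35119 + 60038)) = (-477792 + (-30 + 3*9))/(-326663 + 24919) = (-477792 + (-30 + 27))/(-301744) = (-477792 - 3)*(-1/301744) = -477795*(-1/301744) = 477795/301744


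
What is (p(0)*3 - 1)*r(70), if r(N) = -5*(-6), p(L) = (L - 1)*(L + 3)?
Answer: -300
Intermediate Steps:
p(L) = (-1 + L)*(3 + L)
r(N) = 30
(p(0)*3 - 1)*r(70) = ((-3 + 0**2 + 2*0)*3 - 1)*30 = ((-3 + 0 + 0)*3 - 1)*30 = (-3*3 - 1)*30 = (-9 - 1)*30 = -10*30 = -300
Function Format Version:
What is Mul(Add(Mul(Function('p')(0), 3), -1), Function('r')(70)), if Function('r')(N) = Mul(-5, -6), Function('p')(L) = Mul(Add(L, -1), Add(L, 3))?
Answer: -300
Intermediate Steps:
Function('p')(L) = Mul(Add(-1, L), Add(3, L))
Function('r')(N) = 30
Mul(Add(Mul(Function('p')(0), 3), -1), Function('r')(70)) = Mul(Add(Mul(Add(-3, Pow(0, 2), Mul(2, 0)), 3), -1), 30) = Mul(Add(Mul(Add(-3, 0, 0), 3), -1), 30) = Mul(Add(Mul(-3, 3), -1), 30) = Mul(Add(-9, -1), 30) = Mul(-10, 30) = -300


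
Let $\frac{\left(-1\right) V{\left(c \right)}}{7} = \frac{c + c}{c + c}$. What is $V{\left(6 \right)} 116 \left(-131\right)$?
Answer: $106372$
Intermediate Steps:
$V{\left(c \right)} = -7$ ($V{\left(c \right)} = - 7 \frac{c + c}{c + c} = - 7 \frac{2 c}{2 c} = - 7 \cdot 2 c \frac{1}{2 c} = \left(-7\right) 1 = -7$)
$V{\left(6 \right)} 116 \left(-131\right) = \left(-7\right) 116 \left(-131\right) = \left(-812\right) \left(-131\right) = 106372$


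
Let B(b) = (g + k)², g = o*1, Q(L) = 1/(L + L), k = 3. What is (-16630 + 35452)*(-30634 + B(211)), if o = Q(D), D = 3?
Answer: -3458426431/6 ≈ -5.7640e+8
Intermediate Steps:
Q(L) = 1/(2*L)
o = ⅙ (o = (½)/3 = (½)*(⅓) = ⅙ ≈ 0.16667)
g = ⅙ (g = (⅙)*1 = ⅙ ≈ 0.16667)
B(b) = 361/36 (B(b) = (⅙ + 3)² = (19/6)² = 361/36)
(-16630 + 35452)*(-30634 + B(211)) = (-16630 + 35452)*(-30634 + 361/36) = 18822*(-1102463/36) = -3458426431/6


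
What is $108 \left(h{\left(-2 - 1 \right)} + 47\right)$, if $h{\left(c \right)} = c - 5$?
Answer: $4212$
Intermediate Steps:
$h{\left(c \right)} = -5 + c$ ($h{\left(c \right)} = c - 5 = -5 + c$)
$108 \left(h{\left(-2 - 1 \right)} + 47\right) = 108 \left(\left(-5 - 3\right) + 47\right) = 108 \left(-8 + 47\right) = 108 \cdot 39 = 4212$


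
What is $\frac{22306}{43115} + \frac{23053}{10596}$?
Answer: $\frac{1230284471}{456846540} \approx 2.693$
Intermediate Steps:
$\frac{22306}{43115} + \frac{23053}{10596} = \frac{1230284471}{456846540}$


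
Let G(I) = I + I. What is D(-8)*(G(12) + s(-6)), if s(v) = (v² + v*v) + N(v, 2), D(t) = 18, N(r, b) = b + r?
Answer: 1656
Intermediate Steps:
G(I) = 2*I
s(v) = 2 + v + 2*v² (s(v) = (v² + v*v) + (2 + v) = (v² + v²) + (2 + v) = 2*v² + (2 + v) = 2 + v + 2*v²)
D(-8)*(G(12) + s(-6)) = 18*(2*12 + (2 - 6 + 2*(-6)²)) = 18*(24 + (2 - 6 + 2*36)) = 18*(24 + (2 - 6 + 72)) = 18*(24 + 68) = 18*92 = 1656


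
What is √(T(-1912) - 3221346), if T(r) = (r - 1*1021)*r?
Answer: 5*√95462 ≈ 1544.8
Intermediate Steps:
T(r) = r*(-1021 + r) (T(r) = (r - 1021)*r = (-1021 + r)*r = r*(-1021 + r))
√(T(-1912) - 3221346) = √(-1912*(-1021 - 1912) - 3221346) = √(-1912*(-2933) - 3221346) = √(5607896 - 3221346) = √2386550 = 5*√95462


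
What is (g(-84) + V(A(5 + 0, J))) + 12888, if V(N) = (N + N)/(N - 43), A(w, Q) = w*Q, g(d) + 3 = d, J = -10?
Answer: 1190593/93 ≈ 12802.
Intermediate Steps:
g(d) = -3 + d
A(w, Q) = Q*w
V(N) = 2*N/(-43 + N) (V(N) = (2*N)/(-43 + N) = 2*N/(-43 + N))
(g(-84) + V(A(5 + 0, J))) + 12888 = ((-3 - 84) + 2*(-10*(5 + 0))/(-43 - 10*(5 + 0))) + 12888 = (-87 + 2*(-10*5)/(-43 - 10*5)) + 12888 = (-87 + 2*(-50)/(-43 - 50)) + 12888 = (-87 + 2*(-50)/(-93)) + 12888 = (-87 + 2*(-50)*(-1/93)) + 12888 = (-87 + 100/93) + 12888 = -7991/93 + 12888 = 1190593/93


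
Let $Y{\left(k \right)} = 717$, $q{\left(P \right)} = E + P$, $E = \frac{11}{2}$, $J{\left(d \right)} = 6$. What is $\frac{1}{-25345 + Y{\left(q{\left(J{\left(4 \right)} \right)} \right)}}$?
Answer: $- \frac{1}{24628} \approx -4.0604 \cdot 10^{-5}$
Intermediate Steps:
$E = \frac{11}{2}$ ($E = 11 \cdot \frac{1}{2} = \frac{11}{2} \approx 5.5$)
$q{\left(P \right)} = \frac{11}{2} + P$
$\frac{1}{-25345 + Y{\left(q{\left(J{\left(4 \right)} \right)} \right)}} = \frac{1}{-25345 + 717} = \frac{1}{-24628} = - \frac{1}{24628}$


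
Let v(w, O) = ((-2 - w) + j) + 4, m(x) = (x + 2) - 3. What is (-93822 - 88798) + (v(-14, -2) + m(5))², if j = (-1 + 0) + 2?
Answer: -182179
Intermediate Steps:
j = 1 (j = -1 + 2 = 1)
m(x) = -1 + x (m(x) = (2 + x) - 3 = -1 + x)
v(w, O) = 3 - w (v(w, O) = ((-2 - w) + 1) + 4 = (-1 - w) + 4 = 3 - w)
(-93822 - 88798) + (v(-14, -2) + m(5))² = (-93822 - 88798) + ((3 - 1*(-14)) + (-1 + 5))² = -182620 + ((3 + 14) + 4)² = -182620 + (17 + 4)² = -182620 + 21² = -182620 + 441 = -182179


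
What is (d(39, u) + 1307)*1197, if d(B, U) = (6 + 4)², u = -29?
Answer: 1684179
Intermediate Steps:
d(B, U) = 100 (d(B, U) = 10² = 100)
(d(39, u) + 1307)*1197 = (100 + 1307)*1197 = 1407*1197 = 1684179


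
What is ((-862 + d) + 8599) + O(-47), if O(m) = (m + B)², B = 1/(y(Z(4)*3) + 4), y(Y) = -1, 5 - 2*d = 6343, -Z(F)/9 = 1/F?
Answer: 60712/9 ≈ 6745.8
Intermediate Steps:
Z(F) = -9/F
d = -3169 (d = 5/2 - ½*6343 = 5/2 - 6343/2 = -3169)
B = ⅓ (B = 1/(-1 + 4) = 1/3 = ⅓ ≈ 0.33333)
O(m) = (⅓ + m)² (O(m) = (m + ⅓)² = (⅓ + m)²)
((-862 + d) + 8599) + O(-47) = ((-862 - 3169) + 8599) + (1 + 3*(-47))²/9 = (-4031 + 8599) + (1 - 141)²/9 = 4568 + (⅑)*(-140)² = 4568 + (⅑)*19600 = 4568 + 19600/9 = 60712/9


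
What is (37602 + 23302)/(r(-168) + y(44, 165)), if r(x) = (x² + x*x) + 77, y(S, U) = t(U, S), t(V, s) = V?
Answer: 30452/28345 ≈ 1.0743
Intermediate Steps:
y(S, U) = U
r(x) = 77 + 2*x² (r(x) = (x² + x²) + 77 = 2*x² + 77 = 77 + 2*x²)
(37602 + 23302)/(r(-168) + y(44, 165)) = (37602 + 23302)/((77 + 2*(-168)²) + 165) = 60904/((77 + 2*28224) + 165) = 60904/((77 + 56448) + 165) = 60904/(56525 + 165) = 60904/56690 = 60904*(1/56690) = 30452/28345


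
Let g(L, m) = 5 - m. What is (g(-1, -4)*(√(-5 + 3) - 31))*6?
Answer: -1674 + 54*I*√2 ≈ -1674.0 + 76.368*I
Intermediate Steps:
(g(-1, -4)*(√(-5 + 3) - 31))*6 = ((5 - 1*(-4))*(√(-5 + 3) - 31))*6 = ((5 + 4)*(√(-2) - 31))*6 = (9*(I*√2 - 31))*6 = (9*(-31 + I*√2))*6 = (-279 + 9*I*√2)*6 = -1674 + 54*I*√2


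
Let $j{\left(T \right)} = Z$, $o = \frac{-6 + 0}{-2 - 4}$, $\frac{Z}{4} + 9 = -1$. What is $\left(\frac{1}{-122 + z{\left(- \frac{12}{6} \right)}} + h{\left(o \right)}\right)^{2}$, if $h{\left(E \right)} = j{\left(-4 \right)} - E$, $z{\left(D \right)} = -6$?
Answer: $\frac{27552001}{16384} \approx 1681.6$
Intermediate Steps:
$Z = -40$ ($Z = -36 + 4 \left(-1\right) = -36 - 4 = -40$)
$o = 1$ ($o = - \frac{6}{-6} = \left(-6\right) \left(- \frac{1}{6}\right) = 1$)
$j{\left(T \right)} = -40$
$h{\left(E \right)} = -40 - E$
$\left(\frac{1}{-122 + z{\left(- \frac{12}{6} \right)}} + h{\left(o \right)}\right)^{2} = \left(\frac{1}{-122 - 6} - 41\right)^{2} = \left(\frac{1}{-128} - 41\right)^{2} = \left(- \frac{1}{128} - 41\right)^{2} = \left(- \frac{5249}{128}\right)^{2} = \frac{27552001}{16384}$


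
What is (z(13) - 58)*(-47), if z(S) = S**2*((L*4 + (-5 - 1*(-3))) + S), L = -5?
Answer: 74213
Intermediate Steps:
z(S) = S**2*(-22 + S) (z(S) = S**2*((-5*4 + (-5 - 1*(-3))) + S) = S**2*((-20 + (-5 + 3)) + S) = S**2*((-20 - 2) + S) = S**2*(-22 + S))
(z(13) - 58)*(-47) = (13**2*(-22 + 13) - 58)*(-47) = (169*(-9) - 58)*(-47) = (-1521 - 58)*(-47) = -1579*(-47) = 74213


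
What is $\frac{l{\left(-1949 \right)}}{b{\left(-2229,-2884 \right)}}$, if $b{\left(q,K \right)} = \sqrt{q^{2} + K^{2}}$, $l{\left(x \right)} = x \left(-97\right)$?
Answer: $\frac{189053 \sqrt{13285897}}{13285897} \approx 51.867$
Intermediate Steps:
$l{\left(x \right)} = - 97 x$
$b{\left(q,K \right)} = \sqrt{K^{2} + q^{2}}$
$\frac{l{\left(-1949 \right)}}{b{\left(-2229,-2884 \right)}} = \frac{\left(-97\right) \left(-1949\right)}{\sqrt{\left(-2884\right)^{2} + \left(-2229\right)^{2}}} = \frac{189053}{\sqrt{8317456 + 4968441}} = \frac{189053}{\sqrt{13285897}} = 189053 \frac{\sqrt{13285897}}{13285897} = \frac{189053 \sqrt{13285897}}{13285897}$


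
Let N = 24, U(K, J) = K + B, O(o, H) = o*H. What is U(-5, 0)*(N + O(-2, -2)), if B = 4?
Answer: -28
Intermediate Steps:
O(o, H) = H*o
U(K, J) = 4 + K (U(K, J) = K + 4 = 4 + K)
U(-5, 0)*(N + O(-2, -2)) = (4 - 5)*(24 - 2*(-2)) = -(24 + 4) = -1*28 = -28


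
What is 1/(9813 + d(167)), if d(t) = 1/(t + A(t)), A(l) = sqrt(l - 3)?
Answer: 68016398/667445323267 + sqrt(41)/1334890646534 ≈ 0.00010191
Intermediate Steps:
A(l) = sqrt(-3 + l)
d(t) = 1/(t + sqrt(-3 + t))
1/(9813 + d(167)) = 1/(9813 + 1/(167 + sqrt(-3 + 167))) = 1/(9813 + 1/(167 + sqrt(164))) = 1/(9813 + 1/(167 + 2*sqrt(41)))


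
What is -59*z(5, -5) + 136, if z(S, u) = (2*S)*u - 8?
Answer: 3558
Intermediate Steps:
z(S, u) = -8 + 2*S*u (z(S, u) = 2*S*u - 8 = -8 + 2*S*u)
-59*z(5, -5) + 136 = -59*(-8 + 2*5*(-5)) + 136 = -59*(-8 - 50) + 136 = -59*(-58) + 136 = 3422 + 136 = 3558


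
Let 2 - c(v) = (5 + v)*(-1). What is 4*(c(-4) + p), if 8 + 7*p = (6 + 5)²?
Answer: 536/7 ≈ 76.571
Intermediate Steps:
c(v) = 7 + v (c(v) = 2 - (5 + v)*(-1) = 2 - (-5 - v) = 2 + (5 + v) = 7 + v)
p = 113/7 (p = -8/7 + (6 + 5)²/7 = -8/7 + (⅐)*11² = -8/7 + (⅐)*121 = -8/7 + 121/7 = 113/7 ≈ 16.143)
4*(c(-4) + p) = 4*((7 - 4) + 113/7) = 4*(3 + 113/7) = 4*(134/7) = 536/7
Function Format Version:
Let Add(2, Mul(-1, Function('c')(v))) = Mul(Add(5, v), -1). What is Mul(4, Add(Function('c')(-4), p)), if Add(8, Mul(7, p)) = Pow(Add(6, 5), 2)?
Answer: Rational(536, 7) ≈ 76.571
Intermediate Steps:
Function('c')(v) = Add(7, v) (Function('c')(v) = Add(2, Mul(-1, Mul(Add(5, v), -1))) = Add(2, Mul(-1, Add(-5, Mul(-1, v)))) = Add(2, Add(5, v)) = Add(7, v))
p = Rational(113, 7) (p = Add(Rational(-8, 7), Mul(Rational(1, 7), Pow(Add(6, 5), 2))) = Add(Rational(-8, 7), Mul(Rational(1, 7), Pow(11, 2))) = Add(Rational(-8, 7), Mul(Rational(1, 7), 121)) = Add(Rational(-8, 7), Rational(121, 7)) = Rational(113, 7) ≈ 16.143)
Mul(4, Add(Function('c')(-4), p)) = Mul(4, Add(Add(7, -4), Rational(113, 7))) = Mul(4, Add(3, Rational(113, 7))) = Mul(4, Rational(134, 7)) = Rational(536, 7)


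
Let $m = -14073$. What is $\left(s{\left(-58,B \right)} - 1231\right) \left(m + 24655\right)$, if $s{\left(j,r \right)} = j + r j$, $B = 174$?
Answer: $-120433742$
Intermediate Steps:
$s{\left(j,r \right)} = j + j r$
$\left(s{\left(-58,B \right)} - 1231\right) \left(m + 24655\right) = \left(- 58 \left(1 + 174\right) - 1231\right) \left(-14073 + 24655\right) = \left(\left(-58\right) 175 - 1231\right) 10582 = \left(-10150 - 1231\right) 10582 = \left(-11381\right) 10582 = -120433742$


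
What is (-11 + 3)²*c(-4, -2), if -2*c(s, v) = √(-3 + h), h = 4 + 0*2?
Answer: -32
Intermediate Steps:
h = 4 (h = 4 + 0 = 4)
c(s, v) = -½ (c(s, v) = -√(-3 + 4)/2 = -√1/2 = -½*1 = -½)
(-11 + 3)²*c(-4, -2) = (-11 + 3)²*(-½) = (-8)²*(-½) = 64*(-½) = -32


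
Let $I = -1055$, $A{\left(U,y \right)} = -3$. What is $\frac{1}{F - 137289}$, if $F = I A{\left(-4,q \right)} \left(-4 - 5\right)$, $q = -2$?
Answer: $- \frac{1}{165774} \approx -6.0323 \cdot 10^{-6}$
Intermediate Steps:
$F = -28485$ ($F = - 1055 \left(- 3 \left(-4 - 5\right)\right) = - 1055 \left(\left(-3\right) \left(-9\right)\right) = \left(-1055\right) 27 = -28485$)
$\frac{1}{F - 137289} = \frac{1}{-28485 - 137289} = \frac{1}{-165774} = - \frac{1}{165774}$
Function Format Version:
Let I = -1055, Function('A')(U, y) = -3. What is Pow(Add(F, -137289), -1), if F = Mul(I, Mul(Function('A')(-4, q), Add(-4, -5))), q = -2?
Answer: Rational(-1, 165774) ≈ -6.0323e-6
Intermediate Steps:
F = -28485 (F = Mul(-1055, Mul(-3, Add(-4, -5))) = Mul(-1055, Mul(-3, -9)) = Mul(-1055, 27) = -28485)
Pow(Add(F, -137289), -1) = Pow(Add(-28485, -137289), -1) = Pow(-165774, -1) = Rational(-1, 165774)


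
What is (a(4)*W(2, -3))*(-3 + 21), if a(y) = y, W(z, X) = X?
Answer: -216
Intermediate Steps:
(a(4)*W(2, -3))*(-3 + 21) = (4*(-3))*(-3 + 21) = -12*18 = -216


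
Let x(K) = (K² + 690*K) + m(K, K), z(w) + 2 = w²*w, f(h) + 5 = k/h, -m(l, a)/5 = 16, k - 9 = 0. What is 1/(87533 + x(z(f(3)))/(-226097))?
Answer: 226097/19790955581 ≈ 1.1424e-5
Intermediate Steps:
k = 9 (k = 9 + 0 = 9)
m(l, a) = -80 (m(l, a) = -5*16 = -80)
f(h) = -5 + 9/h
z(w) = -2 + w³ (z(w) = -2 + w²*w = -2 + w³)
x(K) = -80 + K² + 690*K (x(K) = (K² + 690*K) - 80 = -80 + K² + 690*K)
1/(87533 + x(z(f(3)))/(-226097)) = 1/(87533 + (-80 + (-2 + (-5 + 9/3)³)² + 690*(-2 + (-5 + 9/3)³))/(-226097)) = 1/(87533 + (-80 + (-2 + (-5 + 9*(⅓))³)² + 690*(-2 + (-5 + 9*(⅓))³))*(-1/226097)) = 1/(87533 + (-80 + (-2 + (-5 + 3)³)² + 690*(-2 + (-5 + 3)³))*(-1/226097)) = 1/(87533 + (-80 + (-2 + (-2)³)² + 690*(-2 + (-2)³))*(-1/226097)) = 1/(87533 + (-80 + (-2 - 8)² + 690*(-2 - 8))*(-1/226097)) = 1/(87533 + (-80 + (-10)² + 690*(-10))*(-1/226097)) = 1/(87533 + (-80 + 100 - 6900)*(-1/226097)) = 1/(87533 - 6880*(-1/226097)) = 1/(87533 + 6880/226097) = 1/(19790955581/226097) = 226097/19790955581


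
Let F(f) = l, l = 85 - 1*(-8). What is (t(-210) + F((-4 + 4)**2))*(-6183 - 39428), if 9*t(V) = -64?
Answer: -35257303/9 ≈ -3.9175e+6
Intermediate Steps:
t(V) = -64/9 (t(V) = (1/9)*(-64) = -64/9)
l = 93 (l = 85 + 8 = 93)
F(f) = 93
(t(-210) + F((-4 + 4)**2))*(-6183 - 39428) = (-64/9 + 93)*(-6183 - 39428) = (773/9)*(-45611) = -35257303/9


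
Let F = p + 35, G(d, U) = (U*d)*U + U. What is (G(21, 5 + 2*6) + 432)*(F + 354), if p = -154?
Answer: 1531730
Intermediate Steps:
G(d, U) = U + d*U² (G(d, U) = d*U² + U = U + d*U²)
F = -119 (F = -154 + 35 = -119)
(G(21, 5 + 2*6) + 432)*(F + 354) = ((5 + 2*6)*(1 + (5 + 2*6)*21) + 432)*(-119 + 354) = ((5 + 12)*(1 + (5 + 12)*21) + 432)*235 = (17*(1 + 17*21) + 432)*235 = (17*(1 + 357) + 432)*235 = (17*358 + 432)*235 = (6086 + 432)*235 = 6518*235 = 1531730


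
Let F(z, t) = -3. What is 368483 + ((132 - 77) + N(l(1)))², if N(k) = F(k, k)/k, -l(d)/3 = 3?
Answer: 3343903/9 ≈ 3.7155e+5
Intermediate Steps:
l(d) = -9 (l(d) = -3*3 = -9)
N(k) = -3/k
368483 + ((132 - 77) + N(l(1)))² = 368483 + ((132 - 77) - 3/(-9))² = 368483 + (55 - 3*(-⅑))² = 368483 + (55 + ⅓)² = 368483 + (166/3)² = 368483 + 27556/9 = 3343903/9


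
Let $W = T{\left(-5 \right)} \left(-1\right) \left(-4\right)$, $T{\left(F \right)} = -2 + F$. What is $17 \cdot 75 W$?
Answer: $-35700$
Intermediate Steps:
$W = -28$ ($W = \left(-2 - 5\right) \left(-1\right) \left(-4\right) = \left(-7\right) \left(-1\right) \left(-4\right) = 7 \left(-4\right) = -28$)
$17 \cdot 75 W = 17 \cdot 75 \left(-28\right) = 1275 \left(-28\right) = -35700$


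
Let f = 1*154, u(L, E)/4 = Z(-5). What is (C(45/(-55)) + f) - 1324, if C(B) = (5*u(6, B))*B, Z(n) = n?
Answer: -11970/11 ≈ -1088.2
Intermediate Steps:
u(L, E) = -20 (u(L, E) = 4*(-5) = -20)
C(B) = -100*B (C(B) = (5*(-20))*B = -100*B)
f = 154
(C(45/(-55)) + f) - 1324 = (-4500/(-55) + 154) - 1324 = (-4500*(-1)/55 + 154) - 1324 = (-100*(-9/11) + 154) - 1324 = (900/11 + 154) - 1324 = 2594/11 - 1324 = -11970/11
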